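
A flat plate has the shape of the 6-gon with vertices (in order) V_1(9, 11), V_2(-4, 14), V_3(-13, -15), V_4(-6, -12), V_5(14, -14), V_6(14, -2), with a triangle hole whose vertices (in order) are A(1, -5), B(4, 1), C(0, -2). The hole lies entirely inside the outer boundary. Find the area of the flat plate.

Outer boundary:
Apply Gauss's area formula: 2A = Σ (x_i·y_{i+1} − x_{i+1}·y_i), indices taken mod 6.
V_1→V_2: (9)(14) − (-4)(11) = 170
V_2→V_3: (-4)(-15) − (-13)(14) = 242
V_3→V_4: (-13)(-12) − (-6)(-15) = 66
V_4→V_5: (-6)(-14) − (14)(-12) = 252
V_5→V_6: (14)(-2) − (14)(-14) = 168
V_6→V_1: (14)(11) − (9)(-2) = 172
Σ = 1070
Area = |Σ|/2 = 535.
Hole:
Apply the shoelace formula: 2A = Σ (x_i·y_{i+1} − x_{i+1}·y_i), indices taken mod 3.
Cross-terms: 21, -8, 2  ⇒  Σ = 15
Area = |Σ|/2 = 7.5.
Net area = 535 − 7.5 = 527.5.

527.5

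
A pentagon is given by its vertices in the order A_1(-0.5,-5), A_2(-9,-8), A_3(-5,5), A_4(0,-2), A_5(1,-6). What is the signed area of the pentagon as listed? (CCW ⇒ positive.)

-61

A_1→A_2: (-0.5)(-8) − (-9)(-5) = -41
A_2→A_3: (-9)(5) − (-5)(-8) = -85
A_3→A_4: (-5)(-2) − (0)(5) = 10
A_4→A_5: (0)(-6) − (1)(-2) = 2
A_5→A_1: (1)(-5) − (-0.5)(-6) = -8
Σ = -122
Signed area = Σ/2 = -61 (negative ⇒ clockwise traversal).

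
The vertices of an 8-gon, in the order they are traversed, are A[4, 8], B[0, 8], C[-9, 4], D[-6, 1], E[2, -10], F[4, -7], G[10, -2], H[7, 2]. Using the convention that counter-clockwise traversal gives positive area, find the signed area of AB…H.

Apply Gauss's area formula: 2A = Σ (x_i·y_{i+1} − x_{i+1}·y_i), indices taken mod 8.
Σ = (32) + (72) + (15) + (58) + (26) + (62) + (34) + (48) = 347
Signed area = Σ/2 = 173.5 (positive ⇒ counter-clockwise traversal).

173.5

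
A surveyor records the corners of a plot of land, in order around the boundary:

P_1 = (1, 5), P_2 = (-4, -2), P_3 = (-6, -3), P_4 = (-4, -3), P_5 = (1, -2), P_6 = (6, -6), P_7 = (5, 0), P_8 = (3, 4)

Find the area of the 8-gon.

P_1→P_2: (1)(-2) − (-4)(5) = 18
P_2→P_3: (-4)(-3) − (-6)(-2) = 0
P_3→P_4: (-6)(-3) − (-4)(-3) = 6
P_4→P_5: (-4)(-2) − (1)(-3) = 11
P_5→P_6: (1)(-6) − (6)(-2) = 6
P_6→P_7: (6)(0) − (5)(-6) = 30
P_7→P_8: (5)(4) − (3)(0) = 20
P_8→P_1: (3)(5) − (1)(4) = 11
Σ = 102
Area = |Σ|/2 = 51.

51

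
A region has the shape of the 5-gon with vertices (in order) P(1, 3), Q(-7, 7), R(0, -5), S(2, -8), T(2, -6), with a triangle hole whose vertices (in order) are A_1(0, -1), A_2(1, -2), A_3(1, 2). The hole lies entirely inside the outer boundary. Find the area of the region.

Outer boundary:
Apply the surveyor's formula: 2A = Σ (x_i·y_{i+1} − x_{i+1}·y_i), indices taken mod 5.
Σ = (28) + (35) + (10) + (4) + (12) = 89
Area = |Σ|/2 = 44.5.
Hole:
Apply the shoelace (surveyor's) formula: 2A = Σ (x_i·y_{i+1} − x_{i+1}·y_i), indices taken mod 3.
Σ = (1) + (4) + (-1) = 4
Area = |Σ|/2 = 2.
Net area = 44.5 − 2 = 42.5.

42.5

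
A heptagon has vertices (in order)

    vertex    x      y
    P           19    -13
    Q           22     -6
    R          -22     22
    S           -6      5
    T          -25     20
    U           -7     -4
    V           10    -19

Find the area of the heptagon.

Apply the surveyor's formula: 2A = Σ (x_i·y_{i+1} − x_{i+1}·y_i), indices taken mod 7.
Σ = (172) + (352) + (22) + (5) + (240) + (173) + (231) = 1195
Area = |Σ|/2 = 597.5.

597.5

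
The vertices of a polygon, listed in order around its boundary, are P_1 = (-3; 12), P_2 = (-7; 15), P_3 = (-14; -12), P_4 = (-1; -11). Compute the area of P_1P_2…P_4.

215

Apply Gauss's area formula: 2A = Σ (x_i·y_{i+1} − x_{i+1}·y_i), indices taken mod 4.
Σ = (39) + (294) + (142) + (-45) = 430
Area = |Σ|/2 = 215.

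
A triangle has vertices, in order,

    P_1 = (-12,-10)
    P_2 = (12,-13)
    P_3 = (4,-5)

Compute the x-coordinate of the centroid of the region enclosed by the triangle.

Apply the shoelace formula. First the cross-terms c_i = x_i·y_{i+1} − x_{i+1}·y_i:
  276, -8, -100  ⇒  2A = 168, A = 84.
Then Σ (x_i + x_{i+1})·c_i = 672, so x̄ = 672 / (6·84) = 4/3.

4/3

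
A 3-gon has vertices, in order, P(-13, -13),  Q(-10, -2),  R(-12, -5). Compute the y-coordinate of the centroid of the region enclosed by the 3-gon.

-20/3

Apply Gauss's area formula. First the cross-terms c_i = x_i·y_{i+1} − x_{i+1}·y_i:
  -104, 26, 91  ⇒  2A = 13, A = 6.5.
Then Σ (y_i + y_{i+1})·c_i = -260, so ȳ = -260 / (6·6.5) = -20/3.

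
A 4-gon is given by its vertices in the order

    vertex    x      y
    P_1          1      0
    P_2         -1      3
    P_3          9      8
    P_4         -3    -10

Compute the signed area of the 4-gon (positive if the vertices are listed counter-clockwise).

Apply Gauss's area formula: 2A = Σ (x_i·y_{i+1} − x_{i+1}·y_i), indices taken mod 4.
P_1→P_2: (1)(3) − (-1)(0) = 3
P_2→P_3: (-1)(8) − (9)(3) = -35
P_3→P_4: (9)(-10) − (-3)(8) = -66
P_4→P_1: (-3)(0) − (1)(-10) = 10
Σ = -88
Signed area = Σ/2 = -44 (negative ⇒ clockwise traversal).

-44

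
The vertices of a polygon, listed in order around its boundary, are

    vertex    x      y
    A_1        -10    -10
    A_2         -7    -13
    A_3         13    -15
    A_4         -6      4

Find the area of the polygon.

Apply Gauss's area formula: 2A = Σ (x_i·y_{i+1} − x_{i+1}·y_i), indices taken mod 4.
A_1→A_2: (-10)(-13) − (-7)(-10) = 60
A_2→A_3: (-7)(-15) − (13)(-13) = 274
A_3→A_4: (13)(4) − (-6)(-15) = -38
A_4→A_1: (-6)(-10) − (-10)(4) = 100
Σ = 396
Area = |Σ|/2 = 198.

198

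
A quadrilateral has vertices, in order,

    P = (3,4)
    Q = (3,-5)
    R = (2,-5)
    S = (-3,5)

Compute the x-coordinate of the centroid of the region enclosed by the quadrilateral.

Apply Gauss's area formula. First the cross-terms c_i = x_i·y_{i+1} − x_{i+1}·y_i:
  -27, -5, -5, -27  ⇒  2A = -64, A = -32.
Then Σ (x_i + x_{i+1})·c_i = -182, so x̄ = -182 / (6·(-32)) = 91/96.

91/96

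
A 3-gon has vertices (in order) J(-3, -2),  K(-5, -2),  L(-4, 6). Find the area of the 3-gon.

8

Apply the surveyor's formula: 2A = Σ (x_i·y_{i+1} − x_{i+1}·y_i), indices taken mod 3.
Cross-terms: -4, -38, 26  ⇒  Σ = -16
Area = |Σ|/2 = 8.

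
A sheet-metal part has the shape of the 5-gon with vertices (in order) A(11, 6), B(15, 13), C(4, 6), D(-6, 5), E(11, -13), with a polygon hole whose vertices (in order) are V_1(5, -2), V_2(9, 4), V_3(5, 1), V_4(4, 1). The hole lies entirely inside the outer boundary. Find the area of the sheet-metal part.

Outer boundary:
Apply the shoelace (surveyor's) formula: 2A = Σ (x_i·y_{i+1} − x_{i+1}·y_i), indices taken mod 5.
Σ = (53) + (38) + (56) + (23) + (209) = 379
Area = |Σ|/2 = 189.5.
Hole:
V_1→V_2: (5)(4) − (9)(-2) = 38
V_2→V_3: (9)(1) − (5)(4) = -11
V_3→V_4: (5)(1) − (4)(1) = 1
V_4→V_1: (4)(-2) − (5)(1) = -13
Σ = 15
Area = |Σ|/2 = 7.5.
Net area = 189.5 − 7.5 = 182.

182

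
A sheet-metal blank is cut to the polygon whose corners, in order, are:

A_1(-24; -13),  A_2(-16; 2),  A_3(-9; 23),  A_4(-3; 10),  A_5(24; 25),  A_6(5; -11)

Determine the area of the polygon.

Apply the shoelace (surveyor's) formula: 2A = Σ (x_i·y_{i+1} − x_{i+1}·y_i), indices taken mod 6.
Cross-terms: -256, -350, -21, -315, -389, -329  ⇒  Σ = -1660
Area = |Σ|/2 = 830.

830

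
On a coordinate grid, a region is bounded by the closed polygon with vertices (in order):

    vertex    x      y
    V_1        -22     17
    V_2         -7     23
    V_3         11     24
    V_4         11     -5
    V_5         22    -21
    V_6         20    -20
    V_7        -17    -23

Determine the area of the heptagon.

1431.5

Σ = (-387) + (-421) + (-319) + (-121) + (-20) + (-800) + (-795) = -2863
Area = |Σ|/2 = 1431.5.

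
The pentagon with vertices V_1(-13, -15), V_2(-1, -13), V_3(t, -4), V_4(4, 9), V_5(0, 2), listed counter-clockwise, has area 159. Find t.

5

The doubled signed area Σ (x_i y_{i+1} − x_{i+1} y_i) is linear in t.
With t=0 it equals 208; the coefficient of t is 22 (from the two edges through V_3).
So 22·t + 208 = 2·159 = 318 ⇒ t = 5.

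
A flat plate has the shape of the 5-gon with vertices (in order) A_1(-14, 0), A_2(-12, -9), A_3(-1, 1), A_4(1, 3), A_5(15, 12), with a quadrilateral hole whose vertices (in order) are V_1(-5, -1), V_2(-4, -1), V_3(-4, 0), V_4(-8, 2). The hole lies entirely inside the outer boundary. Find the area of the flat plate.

114.5

Outer boundary:
A_1→A_2: (-14)(-9) − (-12)(0) = 126
A_2→A_3: (-12)(1) − (-1)(-9) = -21
A_3→A_4: (-1)(3) − (1)(1) = -4
A_4→A_5: (1)(12) − (15)(3) = -33
A_5→A_1: (15)(0) − (-14)(12) = 168
Σ = 236
Area = |Σ|/2 = 118.
Hole:
Apply the shoelace formula: 2A = Σ (x_i·y_{i+1} − x_{i+1}·y_i), indices taken mod 4.
Σ = (1) + (-4) + (-8) + (18) = 7
Area = |Σ|/2 = 3.5.
Net area = 118 − 3.5 = 114.5.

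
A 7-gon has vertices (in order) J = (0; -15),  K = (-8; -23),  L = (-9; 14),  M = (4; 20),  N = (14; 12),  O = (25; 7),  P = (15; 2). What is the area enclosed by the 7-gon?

694.5

Apply the surveyor's formula: 2A = Σ (x_i·y_{i+1} − x_{i+1}·y_i), indices taken mod 7.
Σ = (-120) + (-319) + (-236) + (-232) + (-202) + (-55) + (-225) = -1389
Area = |Σ|/2 = 694.5.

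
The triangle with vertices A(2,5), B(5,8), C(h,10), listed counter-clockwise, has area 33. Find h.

Write out the shoelace sum; only the two edges meeting at C involve h:
2·Area = [(5·10 − h·8) + (h·5 − 2·10)] + -9
       = -3·h + 21 = 66
⇒ h = -15.

-15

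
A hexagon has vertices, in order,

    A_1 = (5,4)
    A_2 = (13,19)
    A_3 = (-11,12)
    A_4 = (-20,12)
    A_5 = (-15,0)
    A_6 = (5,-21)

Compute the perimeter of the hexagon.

118

|A_1A_2| = √((8)² + (15)²) = √289 = 17
|A_2A_3| = √((-24)² + (-7)²) = √625 = 25
|A_3A_4| = √((-9)² + (0)²) = √81 = 9
|A_4A_5| = √((5)² + (-12)²) = √169 = 13
|A_5A_6| = √((20)² + (-21)²) = √841 = 29
|A_6A_1| = √((0)² + (25)²) = √625 = 25
Perimeter = 17 + 25 + 9 + 13 + 29 + 25 = 118.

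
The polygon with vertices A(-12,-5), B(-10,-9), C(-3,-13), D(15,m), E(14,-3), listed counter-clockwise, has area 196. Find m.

-11

The doubled signed area Σ (x_i y_{i+1} − x_{i+1} y_i) is linear in m.
With m=0 it equals 205; the coefficient of m is -17 (from the two edges through D).
So -17·m + 205 = 2·196 = 392 ⇒ m = -11.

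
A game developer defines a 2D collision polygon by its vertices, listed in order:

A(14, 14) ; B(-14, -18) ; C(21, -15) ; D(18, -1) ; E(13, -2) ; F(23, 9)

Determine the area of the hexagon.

Σ = (-56) + (588) + (249) + (-23) + (163) + (196) = 1117
Area = |Σ|/2 = 558.5.

558.5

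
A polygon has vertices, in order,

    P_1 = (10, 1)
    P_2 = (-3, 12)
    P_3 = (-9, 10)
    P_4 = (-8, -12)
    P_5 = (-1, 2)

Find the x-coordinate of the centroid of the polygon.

-802/255

Apply Gauss's area formula. First the cross-terms c_i = x_i·y_{i+1} − x_{i+1}·y_i:
  123, 78, 188, -28, -21  ⇒  2A = 340, A = 170.
Then Σ (x_i + x_{i+1})·c_i = -3208, so x̄ = -3208 / (6·170) = -802/255.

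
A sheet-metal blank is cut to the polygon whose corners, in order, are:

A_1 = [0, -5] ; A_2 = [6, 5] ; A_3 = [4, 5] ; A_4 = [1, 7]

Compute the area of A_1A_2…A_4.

29

Cross-terms: 30, 10, 23, -5  ⇒  Σ = 58
Area = |Σ|/2 = 29.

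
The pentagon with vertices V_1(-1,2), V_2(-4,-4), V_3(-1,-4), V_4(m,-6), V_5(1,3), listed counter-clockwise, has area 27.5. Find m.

2

The doubled signed area Σ (x_i y_{i+1} − x_{i+1} y_i) is linear in m.
With m=0 it equals 41; the coefficient of m is 7 (from the two edges through V_4).
So 7·m + 41 = 2·27.5 = 55 ⇒ m = 2.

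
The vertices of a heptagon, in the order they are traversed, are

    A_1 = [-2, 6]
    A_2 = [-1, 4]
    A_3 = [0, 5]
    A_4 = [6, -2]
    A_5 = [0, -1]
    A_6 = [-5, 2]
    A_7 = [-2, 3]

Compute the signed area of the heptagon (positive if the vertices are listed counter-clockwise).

A_1→A_2: (-2)(4) − (-1)(6) = -2
A_2→A_3: (-1)(5) − (0)(4) = -5
A_3→A_4: (0)(-2) − (6)(5) = -30
A_4→A_5: (6)(-1) − (0)(-2) = -6
A_5→A_6: (0)(2) − (-5)(-1) = -5
A_6→A_7: (-5)(3) − (-2)(2) = -11
A_7→A_1: (-2)(6) − (-2)(3) = -6
Σ = -65
Signed area = Σ/2 = -32.5 (negative ⇒ clockwise traversal).

-32.5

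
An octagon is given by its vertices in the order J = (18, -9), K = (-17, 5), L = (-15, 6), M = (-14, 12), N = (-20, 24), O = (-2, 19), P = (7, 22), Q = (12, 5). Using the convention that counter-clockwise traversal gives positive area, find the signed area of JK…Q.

-609

Apply the surveyor's formula: 2A = Σ (x_i·y_{i+1} − x_{i+1}·y_i), indices taken mod 8.
J→K: (18)(5) − (-17)(-9) = -63
K→L: (-17)(6) − (-15)(5) = -27
L→M: (-15)(12) − (-14)(6) = -96
M→N: (-14)(24) − (-20)(12) = -96
N→O: (-20)(19) − (-2)(24) = -332
O→P: (-2)(22) − (7)(19) = -177
P→Q: (7)(5) − (12)(22) = -229
Q→J: (12)(-9) − (18)(5) = -198
Σ = -1218
Signed area = Σ/2 = -609 (negative ⇒ clockwise traversal).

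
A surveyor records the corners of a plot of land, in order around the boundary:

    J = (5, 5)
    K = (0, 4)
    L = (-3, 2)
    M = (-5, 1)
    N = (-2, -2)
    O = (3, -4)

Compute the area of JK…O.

Apply the shoelace formula: 2A = Σ (x_i·y_{i+1} − x_{i+1}·y_i), indices taken mod 6.
Σ = (20) + (12) + (7) + (12) + (14) + (35) = 100
Area = |Σ|/2 = 50.

50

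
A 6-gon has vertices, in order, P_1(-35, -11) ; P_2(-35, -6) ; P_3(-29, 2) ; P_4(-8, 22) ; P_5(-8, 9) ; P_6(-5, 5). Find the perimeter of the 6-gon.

96

|P_1P_2| = √((0)² + (5)²) = √25 = 5
|P_2P_3| = √((6)² + (8)²) = √100 = 10
|P_3P_4| = √((21)² + (20)²) = √841 = 29
|P_4P_5| = √((0)² + (-13)²) = √169 = 13
|P_5P_6| = √((3)² + (-4)²) = √25 = 5
|P_6P_1| = √((-30)² + (-16)²) = √1156 = 34
Perimeter = 5 + 10 + 29 + 13 + 5 + 34 = 96.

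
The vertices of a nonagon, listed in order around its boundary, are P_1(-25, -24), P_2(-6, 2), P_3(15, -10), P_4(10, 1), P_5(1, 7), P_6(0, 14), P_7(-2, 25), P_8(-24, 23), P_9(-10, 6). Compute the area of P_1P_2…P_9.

546

Apply the shoelace (surveyor's) formula: 2A = Σ (x_i·y_{i+1} − x_{i+1}·y_i), indices taken mod 9.
Cross-terms: -194, 30, 115, 69, 14, 28, 554, 86, 390  ⇒  Σ = 1092
Area = |Σ|/2 = 546.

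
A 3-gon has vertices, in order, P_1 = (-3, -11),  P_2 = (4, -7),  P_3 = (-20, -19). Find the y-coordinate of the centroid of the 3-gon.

-37/3

Apply the shoelace (surveyor's) formula. First the cross-terms c_i = x_i·y_{i+1} − x_{i+1}·y_i:
  65, -216, 163  ⇒  2A = 12, A = 6.
Then Σ (y_i + y_{i+1})·c_i = -444, so ȳ = -444 / (6·6) = -37/3.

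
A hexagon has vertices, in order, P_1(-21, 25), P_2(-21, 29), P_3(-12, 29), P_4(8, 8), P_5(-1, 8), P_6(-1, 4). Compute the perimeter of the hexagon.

84

|P_1P_2| = √((0)² + (4)²) = √16 = 4
|P_2P_3| = √((9)² + (0)²) = √81 = 9
|P_3P_4| = √((20)² + (-21)²) = √841 = 29
|P_4P_5| = √((-9)² + (0)²) = √81 = 9
|P_5P_6| = √((0)² + (-4)²) = √16 = 4
|P_6P_1| = √((-20)² + (21)²) = √841 = 29
Perimeter = 4 + 9 + 29 + 9 + 4 + 29 = 84.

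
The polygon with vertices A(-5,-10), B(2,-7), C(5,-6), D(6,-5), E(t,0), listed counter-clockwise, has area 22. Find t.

The doubled signed area Σ (x_i y_{i+1} − x_{i+1} y_i) is linear in t.
With t=0 it equals 89; the coefficient of t is -5 (from the two edges through E).
So -5·t + 89 = 2·22 = 44 ⇒ t = 9.

9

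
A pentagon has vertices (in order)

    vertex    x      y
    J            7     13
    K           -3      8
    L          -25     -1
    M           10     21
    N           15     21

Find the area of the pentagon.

Apply the shoelace formula: 2A = Σ (x_i·y_{i+1} − x_{i+1}·y_i), indices taken mod 5.
Σ = (95) + (203) + (-515) + (-105) + (48) = -274
Area = |Σ|/2 = 137.

137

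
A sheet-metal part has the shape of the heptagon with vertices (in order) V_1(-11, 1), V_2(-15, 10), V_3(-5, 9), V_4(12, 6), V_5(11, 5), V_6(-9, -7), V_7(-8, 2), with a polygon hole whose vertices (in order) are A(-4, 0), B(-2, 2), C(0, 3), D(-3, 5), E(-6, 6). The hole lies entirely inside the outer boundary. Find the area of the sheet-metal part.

192.5

Outer boundary:
Cross-terms: -95, -85, -138, -6, -32, -74, 14  ⇒  Σ = -416
Area = |Σ|/2 = 208.
Hole:
Cross-terms: -8, -6, 9, 12, 24  ⇒  Σ = 31
Area = |Σ|/2 = 15.5.
Net area = 208 − 15.5 = 192.5.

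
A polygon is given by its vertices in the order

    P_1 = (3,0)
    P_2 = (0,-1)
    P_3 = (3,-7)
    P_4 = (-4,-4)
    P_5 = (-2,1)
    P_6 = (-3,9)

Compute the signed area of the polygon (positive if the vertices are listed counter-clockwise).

-47

Σ = (-3) + (3) + (-40) + (-12) + (-15) + (-27) = -94
Signed area = Σ/2 = -47 (negative ⇒ clockwise traversal).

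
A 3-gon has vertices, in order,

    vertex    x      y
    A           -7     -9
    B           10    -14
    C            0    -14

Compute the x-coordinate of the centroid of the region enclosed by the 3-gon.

Apply Gauss's area formula. First the cross-terms c_i = x_i·y_{i+1} − x_{i+1}·y_i:
  188, -140, -98  ⇒  2A = -50, A = -25.
Then Σ (x_i + x_{i+1})·c_i = -150, so x̄ = -150 / (6·(-25)) = 1.

1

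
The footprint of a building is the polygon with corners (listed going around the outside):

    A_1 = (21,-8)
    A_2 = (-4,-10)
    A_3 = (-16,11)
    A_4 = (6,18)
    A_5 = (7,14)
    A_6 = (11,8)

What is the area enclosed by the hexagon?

598

Σ = (-242) + (-204) + (-354) + (-42) + (-98) + (-256) = -1196
Area = |Σ|/2 = 598.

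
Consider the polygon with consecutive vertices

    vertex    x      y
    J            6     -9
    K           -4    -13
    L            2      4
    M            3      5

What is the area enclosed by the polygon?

81.5

Apply the surveyor's formula: 2A = Σ (x_i·y_{i+1} − x_{i+1}·y_i), indices taken mod 4.
Σ = (-114) + (10) + (-2) + (-57) = -163
Area = |Σ|/2 = 81.5.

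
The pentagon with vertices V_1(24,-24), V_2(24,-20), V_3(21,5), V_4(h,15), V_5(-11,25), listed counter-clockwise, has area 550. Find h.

16

The doubled signed area Σ (x_i y_{i+1} − x_{i+1} y_i) is linear in h.
With h=0 it equals 780; the coefficient of h is 20 (from the two edges through V_4).
So 20·h + 780 = 2·550 = 1100 ⇒ h = 16.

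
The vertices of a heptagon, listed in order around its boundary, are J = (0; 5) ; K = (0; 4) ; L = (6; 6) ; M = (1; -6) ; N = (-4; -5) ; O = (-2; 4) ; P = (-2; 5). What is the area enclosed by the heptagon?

Apply Gauss's area formula: 2A = Σ (x_i·y_{i+1} − x_{i+1}·y_i), indices taken mod 7.
J→K: (0)(4) − (0)(5) = 0
K→L: (0)(6) − (6)(4) = -24
L→M: (6)(-6) − (1)(6) = -42
M→N: (1)(-5) − (-4)(-6) = -29
N→O: (-4)(4) − (-2)(-5) = -26
O→P: (-2)(5) − (-2)(4) = -2
P→J: (-2)(5) − (0)(5) = -10
Σ = -133
Area = |Σ|/2 = 66.5.

66.5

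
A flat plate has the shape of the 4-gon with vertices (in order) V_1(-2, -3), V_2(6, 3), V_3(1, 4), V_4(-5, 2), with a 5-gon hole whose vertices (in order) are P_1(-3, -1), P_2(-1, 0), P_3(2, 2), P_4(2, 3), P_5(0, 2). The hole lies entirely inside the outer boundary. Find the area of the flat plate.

32.5

Outer boundary:
Σ = (12) + (21) + (22) + (19) = 74
Area = |Σ|/2 = 37.
Hole:
P_1→P_2: (-3)(0) − (-1)(-1) = -1
P_2→P_3: (-1)(2) − (2)(0) = -2
P_3→P_4: (2)(3) − (2)(2) = 2
P_4→P_5: (2)(2) − (0)(3) = 4
P_5→P_1: (0)(-1) − (-3)(2) = 6
Σ = 9
Area = |Σ|/2 = 4.5.
Net area = 37 − 4.5 = 32.5.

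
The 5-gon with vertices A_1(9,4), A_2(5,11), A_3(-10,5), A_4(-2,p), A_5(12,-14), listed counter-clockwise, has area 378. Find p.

-15

Write out the shoelace sum; only the two edges meeting at A_4 involve p:
2·Area = [((-10)·p − (-2)·5) + ((-2)·(-14) − 12·p)] + 388
       = -22·p + 426 = 756
⇒ p = -15.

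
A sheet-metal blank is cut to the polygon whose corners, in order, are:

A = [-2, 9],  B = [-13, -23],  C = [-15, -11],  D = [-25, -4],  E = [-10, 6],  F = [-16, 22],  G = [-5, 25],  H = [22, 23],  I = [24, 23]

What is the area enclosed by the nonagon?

653.5

Apply the shoelace (surveyor's) formula: 2A = Σ (x_i·y_{i+1} − x_{i+1}·y_i), indices taken mod 9.
Σ = (163) + (-202) + (-215) + (-190) + (-124) + (-290) + (-665) + (-46) + (262) = -1307
Area = |Σ|/2 = 653.5.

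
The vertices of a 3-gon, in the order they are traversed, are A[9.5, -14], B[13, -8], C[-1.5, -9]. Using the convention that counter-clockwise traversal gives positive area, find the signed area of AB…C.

Apply the surveyor's formula: 2A = Σ (x_i·y_{i+1} − x_{i+1}·y_i), indices taken mod 3.
Σ = (106) + (-129) + (106.5) = 83.5
Signed area = Σ/2 = 41.75 (positive ⇒ counter-clockwise traversal).

41.75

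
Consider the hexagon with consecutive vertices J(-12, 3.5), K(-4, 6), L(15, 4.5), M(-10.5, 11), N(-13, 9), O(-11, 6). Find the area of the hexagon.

74.625

Apply the surveyor's formula: 2A = Σ (x_i·y_{i+1} − x_{i+1}·y_i), indices taken mod 6.
Σ = (-58) + (-108) + (212.25) + (48.5) + (21) + (33.5) = 149.25
Area = |Σ|/2 = 74.625.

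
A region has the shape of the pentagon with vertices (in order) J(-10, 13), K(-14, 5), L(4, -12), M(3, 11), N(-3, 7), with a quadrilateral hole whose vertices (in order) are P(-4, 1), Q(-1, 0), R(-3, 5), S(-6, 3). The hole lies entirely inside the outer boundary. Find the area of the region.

211

Outer boundary:
Apply Gauss's area formula: 2A = Σ (x_i·y_{i+1} − x_{i+1}·y_i), indices taken mod 5.
Cross-terms: 132, 148, 80, 54, 31  ⇒  Σ = 445
Area = |Σ|/2 = 222.5.
Hole:
Apply the surveyor's formula: 2A = Σ (x_i·y_{i+1} − x_{i+1}·y_i), indices taken mod 4.
Σ = (1) + (-5) + (21) + (6) = 23
Area = |Σ|/2 = 11.5.
Net area = 222.5 − 11.5 = 211.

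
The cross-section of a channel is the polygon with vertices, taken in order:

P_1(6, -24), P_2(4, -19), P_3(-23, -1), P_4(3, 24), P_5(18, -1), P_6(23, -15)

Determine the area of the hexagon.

Apply Gauss's area formula: 2A = Σ (x_i·y_{i+1} − x_{i+1}·y_i), indices taken mod 6.
Σ = (-18) + (-441) + (-549) + (-435) + (-247) + (-462) = -2152
Area = |Σ|/2 = 1076.

1076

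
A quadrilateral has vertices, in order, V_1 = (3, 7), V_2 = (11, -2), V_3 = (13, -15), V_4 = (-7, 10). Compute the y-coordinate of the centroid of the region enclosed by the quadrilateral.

Apply the shoelace (surveyor's) formula. First the cross-terms c_i = x_i·y_{i+1} − x_{i+1}·y_i:
  -83, -139, 25, -79  ⇒  2A = -276, A = -138.
Then Σ (y_i + y_{i+1})·c_i = 480, so ȳ = 480 / (6·(-138)) = -40/69.

-40/69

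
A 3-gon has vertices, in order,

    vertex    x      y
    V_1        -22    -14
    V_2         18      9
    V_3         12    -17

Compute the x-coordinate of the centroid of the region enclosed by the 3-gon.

Apply the shoelace formula. First the cross-terms c_i = x_i·y_{i+1} − x_{i+1}·y_i:
  54, -414, -542  ⇒  2A = -902, A = -451.
Then Σ (x_i + x_{i+1})·c_i = -7216, so x̄ = -7216 / (6·(-451)) = 8/3.

8/3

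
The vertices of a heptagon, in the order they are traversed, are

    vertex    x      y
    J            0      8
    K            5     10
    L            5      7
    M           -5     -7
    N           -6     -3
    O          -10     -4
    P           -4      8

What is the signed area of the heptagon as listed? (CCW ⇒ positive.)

-108

Apply Gauss's area formula: 2A = Σ (x_i·y_{i+1} − x_{i+1}·y_i), indices taken mod 7.
Σ = (-40) + (-15) + (0) + (-27) + (-6) + (-96) + (-32) = -216
Signed area = Σ/2 = -108 (negative ⇒ clockwise traversal).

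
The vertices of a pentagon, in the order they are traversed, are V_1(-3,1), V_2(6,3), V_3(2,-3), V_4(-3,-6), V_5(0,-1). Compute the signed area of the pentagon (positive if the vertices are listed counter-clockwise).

Cross-terms: -15, -24, -21, 3, -3  ⇒  Σ = -60
Signed area = Σ/2 = -30 (negative ⇒ clockwise traversal).

-30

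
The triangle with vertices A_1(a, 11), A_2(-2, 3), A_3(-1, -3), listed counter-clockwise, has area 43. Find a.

11

The doubled signed area Σ (x_i y_{i+1} − x_{i+1} y_i) is linear in a.
With a=0 it equals 20; the coefficient of a is 6 (from the two edges through A_1).
So 6·a + 20 = 2·43 = 86 ⇒ a = 11.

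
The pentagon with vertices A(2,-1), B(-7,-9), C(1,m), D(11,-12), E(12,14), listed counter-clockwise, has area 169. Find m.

-6

Write out the shoelace sum; only the two edges meeting at C involve m:
2·Area = [((-7)·m − 1·(-9)) + (1·(-12) − 11·m)] + 233
       = -18·m + 230 = 338
⇒ m = -6.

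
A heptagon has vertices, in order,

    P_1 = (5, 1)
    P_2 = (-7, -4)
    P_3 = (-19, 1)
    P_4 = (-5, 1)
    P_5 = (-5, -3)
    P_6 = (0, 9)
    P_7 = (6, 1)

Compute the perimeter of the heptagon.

|P_1P_2| = √((-12)² + (-5)²) = √169 = 13
|P_2P_3| = √((-12)² + (5)²) = √169 = 13
|P_3P_4| = √((14)² + (0)²) = √196 = 14
|P_4P_5| = √((0)² + (-4)²) = √16 = 4
|P_5P_6| = √((5)² + (12)²) = √169 = 13
|P_6P_7| = √((6)² + (-8)²) = √100 = 10
|P_7P_1| = √((-1)² + (0)²) = √1 = 1
Perimeter = 13 + 13 + 14 + 4 + 13 + 10 + 1 = 68.

68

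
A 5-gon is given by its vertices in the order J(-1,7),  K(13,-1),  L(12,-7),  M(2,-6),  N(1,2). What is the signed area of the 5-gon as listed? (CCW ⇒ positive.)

Apply the shoelace (surveyor's) formula: 2A = Σ (x_i·y_{i+1} − x_{i+1}·y_i), indices taken mod 5.
J→K: (-1)(-1) − (13)(7) = -90
K→L: (13)(-7) − (12)(-1) = -79
L→M: (12)(-6) − (2)(-7) = -58
M→N: (2)(2) − (1)(-6) = 10
N→J: (1)(7) − (-1)(2) = 9
Σ = -208
Signed area = Σ/2 = -104 (negative ⇒ clockwise traversal).

-104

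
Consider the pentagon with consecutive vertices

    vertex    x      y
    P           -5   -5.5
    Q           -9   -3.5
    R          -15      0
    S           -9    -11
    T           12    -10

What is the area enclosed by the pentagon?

Apply the surveyor's formula: 2A = Σ (x_i·y_{i+1} − x_{i+1}·y_i), indices taken mod 5.
Cross-terms: -32, -52.5, 165, 222, -116  ⇒  Σ = 186.5
Area = |Σ|/2 = 93.25.

93.25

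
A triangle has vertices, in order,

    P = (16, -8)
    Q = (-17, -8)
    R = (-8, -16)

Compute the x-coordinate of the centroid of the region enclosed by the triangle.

Apply the shoelace formula. First the cross-terms c_i = x_i·y_{i+1} − x_{i+1}·y_i:
  -264, 208, 320  ⇒  2A = 264, A = 132.
Then Σ (x_i + x_{i+1})·c_i = -2376, so x̄ = -2376 / (6·132) = -3.

-3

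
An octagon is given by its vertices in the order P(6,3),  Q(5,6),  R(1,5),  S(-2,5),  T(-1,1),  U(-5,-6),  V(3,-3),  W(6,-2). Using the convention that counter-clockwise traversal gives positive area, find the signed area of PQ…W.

Apply the shoelace (surveyor's) formula: 2A = Σ (x_i·y_{i+1} − x_{i+1}·y_i), indices taken mod 8.
Cross-terms: 21, 19, 15, 3, 11, 33, 12, 30  ⇒  Σ = 144
Signed area = Σ/2 = 72 (positive ⇒ counter-clockwise traversal).

72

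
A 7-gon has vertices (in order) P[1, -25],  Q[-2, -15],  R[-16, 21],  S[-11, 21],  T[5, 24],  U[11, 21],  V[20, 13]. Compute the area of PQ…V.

885

Apply the surveyor's formula: 2A = Σ (x_i·y_{i+1} − x_{i+1}·y_i), indices taken mod 7.
Σ = (-65) + (-282) + (-105) + (-369) + (-159) + (-277) + (-513) = -1770
Area = |Σ|/2 = 885.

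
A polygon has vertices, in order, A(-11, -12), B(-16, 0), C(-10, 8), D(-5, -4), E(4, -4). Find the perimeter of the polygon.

|AB| = √((-5)² + (12)²) = √169 = 13
|BC| = √((6)² + (8)²) = √100 = 10
|CD| = √((5)² + (-12)²) = √169 = 13
|DE| = √((9)² + (0)²) = √81 = 9
|EA| = √((-15)² + (-8)²) = √289 = 17
Perimeter = 13 + 10 + 13 + 9 + 17 = 62.

62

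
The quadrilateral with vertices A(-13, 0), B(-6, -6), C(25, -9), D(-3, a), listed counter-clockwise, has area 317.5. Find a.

10

The doubled signed area Σ (x_i y_{i+1} − x_{i+1} y_i) is linear in a.
With a=0 it equals 255; the coefficient of a is 38 (from the two edges through D).
So 38·a + 255 = 2·317.5 = 635 ⇒ a = 10.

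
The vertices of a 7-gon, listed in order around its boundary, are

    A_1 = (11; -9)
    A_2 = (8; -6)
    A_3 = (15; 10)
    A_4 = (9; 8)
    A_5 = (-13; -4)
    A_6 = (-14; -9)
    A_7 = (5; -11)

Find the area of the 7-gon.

305

Apply the shoelace (surveyor's) formula: 2A = Σ (x_i·y_{i+1} − x_{i+1}·y_i), indices taken mod 7.
Σ = (6) + (170) + (30) + (68) + (61) + (199) + (76) = 610
Area = |Σ|/2 = 305.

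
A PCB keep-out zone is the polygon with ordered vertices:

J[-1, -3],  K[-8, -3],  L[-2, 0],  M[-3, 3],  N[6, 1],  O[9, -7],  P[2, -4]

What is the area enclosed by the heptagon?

68.5

Apply Gauss's area formula: 2A = Σ (x_i·y_{i+1} − x_{i+1}·y_i), indices taken mod 7.
Σ = (-21) + (-6) + (-6) + (-21) + (-51) + (-22) + (-10) = -137
Area = |Σ|/2 = 68.5.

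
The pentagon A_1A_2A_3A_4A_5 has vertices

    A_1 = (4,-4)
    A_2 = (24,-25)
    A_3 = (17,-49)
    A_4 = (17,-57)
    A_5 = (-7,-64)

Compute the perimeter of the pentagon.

148

|A_1A_2| = √((20)² + (-21)²) = √841 = 29
|A_2A_3| = √((-7)² + (-24)²) = √625 = 25
|A_3A_4| = √((0)² + (-8)²) = √64 = 8
|A_4A_5| = √((-24)² + (-7)²) = √625 = 25
|A_5A_1| = √((11)² + (60)²) = √3721 = 61
Perimeter = 29 + 25 + 8 + 25 + 61 = 148.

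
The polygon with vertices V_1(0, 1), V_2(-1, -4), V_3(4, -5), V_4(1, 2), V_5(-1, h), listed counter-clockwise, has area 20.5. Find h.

5

Write out the shoelace sum; only the two edges meeting at V_5 involve h:
2·Area = [(1·h − (-1)·2) + ((-1)·1 − 0·h)] + 35
       = 1·h + 36 = 41
⇒ h = 5.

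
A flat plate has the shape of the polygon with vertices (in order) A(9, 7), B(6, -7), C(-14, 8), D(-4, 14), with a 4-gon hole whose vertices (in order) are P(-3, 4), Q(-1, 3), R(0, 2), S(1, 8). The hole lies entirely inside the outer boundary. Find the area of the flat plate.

Outer boundary:
Apply the shoelace (surveyor's) formula: 2A = Σ (x_i·y_{i+1} − x_{i+1}·y_i), indices taken mod 4.
A→B: (9)(-7) − (6)(7) = -105
B→C: (6)(8) − (-14)(-7) = -50
C→D: (-14)(14) − (-4)(8) = -164
D→A: (-4)(7) − (9)(14) = -154
Σ = -473
Area = |Σ|/2 = 236.5.
Hole:
Apply the surveyor's formula: 2A = Σ (x_i·y_{i+1} − x_{i+1}·y_i), indices taken mod 4.
Σ = (-5) + (-2) + (-2) + (28) = 19
Area = |Σ|/2 = 9.5.
Net area = 236.5 − 9.5 = 227.

227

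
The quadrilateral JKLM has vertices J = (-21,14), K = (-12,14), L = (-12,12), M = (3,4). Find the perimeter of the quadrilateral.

|JK| = √((9)² + (0)²) = √81 = 9
|KL| = √((0)² + (-2)²) = √4 = 2
|LM| = √((15)² + (-8)²) = √289 = 17
|MJ| = √((-24)² + (10)²) = √676 = 26
Perimeter = 9 + 2 + 17 + 26 = 54.

54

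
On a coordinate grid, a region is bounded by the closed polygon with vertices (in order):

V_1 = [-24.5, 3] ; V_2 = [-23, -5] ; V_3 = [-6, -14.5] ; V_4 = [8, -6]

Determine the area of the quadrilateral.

262

Apply the shoelace formula: 2A = Σ (x_i·y_{i+1} − x_{i+1}·y_i), indices taken mod 4.
Cross-terms: 191.5, 303.5, 152, -123  ⇒  Σ = 524
Area = |Σ|/2 = 262.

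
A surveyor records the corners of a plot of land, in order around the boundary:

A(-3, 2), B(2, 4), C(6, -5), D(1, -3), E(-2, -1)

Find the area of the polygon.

Cross-terms: -16, -34, -13, -7, -7  ⇒  Σ = -77
Area = |Σ|/2 = 38.5.

38.5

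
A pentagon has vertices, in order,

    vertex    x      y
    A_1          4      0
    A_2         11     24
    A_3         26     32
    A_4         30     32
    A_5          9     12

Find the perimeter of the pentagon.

|A_1A_2| = √((7)² + (24)²) = √625 = 25
|A_2A_3| = √((15)² + (8)²) = √289 = 17
|A_3A_4| = √((4)² + (0)²) = √16 = 4
|A_4A_5| = √((-21)² + (-20)²) = √841 = 29
|A_5A_1| = √((-5)² + (-12)²) = √169 = 13
Perimeter = 25 + 17 + 4 + 29 + 13 = 88.

88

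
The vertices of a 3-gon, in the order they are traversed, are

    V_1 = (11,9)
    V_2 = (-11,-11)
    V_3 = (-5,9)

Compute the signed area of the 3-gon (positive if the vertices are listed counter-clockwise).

Σ = (-22) + (-154) + (-144) = -320
Signed area = Σ/2 = -160 (negative ⇒ clockwise traversal).

-160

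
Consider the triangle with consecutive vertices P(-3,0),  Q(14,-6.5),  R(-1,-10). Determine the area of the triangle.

Σ = (19.5) + (-146.5) + (-30) = -157
Area = |Σ|/2 = 78.5.

78.5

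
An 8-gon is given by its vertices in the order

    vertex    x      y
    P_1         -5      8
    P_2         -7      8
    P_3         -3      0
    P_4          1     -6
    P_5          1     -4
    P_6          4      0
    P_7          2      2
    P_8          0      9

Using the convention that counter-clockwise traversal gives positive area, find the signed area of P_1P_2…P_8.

Σ = (16) + (24) + (18) + (2) + (16) + (8) + (18) + (45) = 147
Signed area = Σ/2 = 73.5 (positive ⇒ counter-clockwise traversal).

73.5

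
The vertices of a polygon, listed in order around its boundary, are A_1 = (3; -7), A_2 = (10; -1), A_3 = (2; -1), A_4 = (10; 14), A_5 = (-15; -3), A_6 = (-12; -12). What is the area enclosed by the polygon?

270.5

Apply the shoelace (surveyor's) formula: 2A = Σ (x_i·y_{i+1} − x_{i+1}·y_i), indices taken mod 6.
Σ = (67) + (-8) + (38) + (180) + (144) + (120) = 541
Area = |Σ|/2 = 270.5.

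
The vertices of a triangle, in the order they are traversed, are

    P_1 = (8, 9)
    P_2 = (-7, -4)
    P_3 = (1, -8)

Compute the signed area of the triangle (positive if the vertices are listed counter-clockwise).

82

Σ = (31) + (60) + (73) = 164
Signed area = Σ/2 = 82 (positive ⇒ counter-clockwise traversal).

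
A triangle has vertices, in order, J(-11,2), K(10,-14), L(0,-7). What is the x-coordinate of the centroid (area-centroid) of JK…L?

Apply the shoelace formula. First the cross-terms c_i = x_i·y_{i+1} − x_{i+1}·y_i:
  134, -70, -77  ⇒  2A = -13, A = -6.5.
Then Σ (x_i + x_{i+1})·c_i = 13, so x̄ = 13 / (6·(-6.5)) = -1/3.

-1/3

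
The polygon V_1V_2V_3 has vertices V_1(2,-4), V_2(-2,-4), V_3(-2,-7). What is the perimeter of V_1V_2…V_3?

12

|V_1V_2| = √((-4)² + (0)²) = √16 = 4
|V_2V_3| = √((0)² + (-3)²) = √9 = 3
|V_3V_1| = √((4)² + (3)²) = √25 = 5
Perimeter = 4 + 3 + 5 = 12.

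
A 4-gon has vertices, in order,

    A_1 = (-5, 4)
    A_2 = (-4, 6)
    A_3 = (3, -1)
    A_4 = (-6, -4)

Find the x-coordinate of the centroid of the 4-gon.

-113/45

Apply the surveyor's formula. First the cross-terms c_i = x_i·y_{i+1} − x_{i+1}·y_i:
  -14, -14, -18, -44  ⇒  2A = -90, A = -45.
Then Σ (x_i + x_{i+1})·c_i = 678, so x̄ = 678 / (6·(-45)) = -113/45.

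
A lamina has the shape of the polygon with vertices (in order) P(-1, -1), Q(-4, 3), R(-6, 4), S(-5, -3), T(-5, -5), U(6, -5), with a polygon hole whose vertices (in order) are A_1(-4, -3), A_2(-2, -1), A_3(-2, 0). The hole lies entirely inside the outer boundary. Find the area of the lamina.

42.5

Outer boundary:
Apply the surveyor's formula: 2A = Σ (x_i·y_{i+1} − x_{i+1}·y_i), indices taken mod 6.
Σ = (-7) + (2) + (38) + (10) + (55) + (-11) = 87
Area = |Σ|/2 = 43.5.
Hole:
Σ = (-2) + (-2) + (6) = 2
Area = |Σ|/2 = 1.
Net area = 43.5 − 1 = 42.5.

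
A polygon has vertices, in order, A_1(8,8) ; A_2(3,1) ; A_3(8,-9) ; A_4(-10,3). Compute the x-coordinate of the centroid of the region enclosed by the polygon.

Apply Gauss's area formula. First the cross-terms c_i = x_i·y_{i+1} − x_{i+1}·y_i:
  -16, -35, -66, -104  ⇒  2A = -221, A = -110.5.
Then Σ (x_i + x_{i+1})·c_i = -221, so x̄ = -221 / (6·(-110.5)) = 1/3.

1/3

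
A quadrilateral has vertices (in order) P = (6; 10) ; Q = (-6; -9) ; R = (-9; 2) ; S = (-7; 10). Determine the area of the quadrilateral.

Cross-terms: 6, -93, -76, -130  ⇒  Σ = -293
Area = |Σ|/2 = 146.5.

146.5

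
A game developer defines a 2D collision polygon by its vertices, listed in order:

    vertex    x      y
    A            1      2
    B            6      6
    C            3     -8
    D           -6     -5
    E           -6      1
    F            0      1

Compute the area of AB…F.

89

Apply Gauss's area formula: 2A = Σ (x_i·y_{i+1} − x_{i+1}·y_i), indices taken mod 6.
Cross-terms: -6, -66, -63, -36, -6, -1  ⇒  Σ = -178
Area = |Σ|/2 = 89.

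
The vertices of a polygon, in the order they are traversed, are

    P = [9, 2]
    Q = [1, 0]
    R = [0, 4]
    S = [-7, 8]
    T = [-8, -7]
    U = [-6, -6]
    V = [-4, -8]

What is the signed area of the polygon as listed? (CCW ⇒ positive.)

Apply the surveyor's formula: 2A = Σ (x_i·y_{i+1} − x_{i+1}·y_i), indices taken mod 7.
Σ = (-2) + (4) + (28) + (113) + (6) + (24) + (64) = 237
Signed area = Σ/2 = 118.5 (positive ⇒ counter-clockwise traversal).

118.5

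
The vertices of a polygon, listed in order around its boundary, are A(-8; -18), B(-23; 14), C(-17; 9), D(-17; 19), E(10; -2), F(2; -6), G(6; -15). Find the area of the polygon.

549.5

Σ = (-526) + (31) + (-170) + (-156) + (-56) + (6) + (-228) = -1099
Area = |Σ|/2 = 549.5.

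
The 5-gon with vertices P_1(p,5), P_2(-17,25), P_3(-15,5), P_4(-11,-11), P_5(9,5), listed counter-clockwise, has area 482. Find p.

14

The doubled signed area Σ (x_i y_{i+1} − x_{i+1} y_i) is linear in p.
With p=0 it equals 684; the coefficient of p is 20 (from the two edges through P_1).
So 20·p + 684 = 2·482 = 964 ⇒ p = 14.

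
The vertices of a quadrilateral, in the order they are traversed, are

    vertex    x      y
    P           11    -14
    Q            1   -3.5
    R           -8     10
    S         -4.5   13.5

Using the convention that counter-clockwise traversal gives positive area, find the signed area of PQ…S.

Apply the shoelace formula: 2A = Σ (x_i·y_{i+1} − x_{i+1}·y_i), indices taken mod 4.
Σ = (-24.5) + (-18) + (-63) + (-85.5) = -191
Signed area = Σ/2 = -95.5 (negative ⇒ clockwise traversal).

-95.5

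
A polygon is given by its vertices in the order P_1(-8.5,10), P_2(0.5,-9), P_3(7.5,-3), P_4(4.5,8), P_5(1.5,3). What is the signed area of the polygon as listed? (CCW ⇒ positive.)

Apply the shoelace (surveyor's) formula: 2A = Σ (x_i·y_{i+1} − x_{i+1}·y_i), indices taken mod 5.
Σ = (71.5) + (66) + (73.5) + (1.5) + (40.5) = 253
Signed area = Σ/2 = 126.5 (positive ⇒ counter-clockwise traversal).

126.5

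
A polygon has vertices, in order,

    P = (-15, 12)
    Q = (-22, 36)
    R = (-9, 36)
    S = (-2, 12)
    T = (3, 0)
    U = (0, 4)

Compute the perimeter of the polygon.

|PQ| = √((-7)² + (24)²) = √625 = 25
|QR| = √((13)² + (0)²) = √169 = 13
|RS| = √((7)² + (-24)²) = √625 = 25
|ST| = √((5)² + (-12)²) = √169 = 13
|TU| = √((-3)² + (4)²) = √25 = 5
|UP| = √((-15)² + (8)²) = √289 = 17
Perimeter = 25 + 13 + 25 + 13 + 5 + 17 = 98.

98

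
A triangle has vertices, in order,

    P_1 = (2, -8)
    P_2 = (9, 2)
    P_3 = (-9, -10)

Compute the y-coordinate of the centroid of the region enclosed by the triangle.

-16/3

Apply the shoelace formula. First the cross-terms c_i = x_i·y_{i+1} − x_{i+1}·y_i:
  76, -72, 92  ⇒  2A = 96, A = 48.
Then Σ (y_i + y_{i+1})·c_i = -1536, so ȳ = -1536 / (6·48) = -16/3.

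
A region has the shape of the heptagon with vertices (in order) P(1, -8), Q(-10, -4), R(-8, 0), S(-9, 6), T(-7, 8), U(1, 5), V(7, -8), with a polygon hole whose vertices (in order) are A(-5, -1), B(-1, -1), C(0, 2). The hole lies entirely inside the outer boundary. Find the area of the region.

Outer boundary:
Σ = (-84) + (-32) + (-48) + (-30) + (-43) + (-43) + (-48) = -328
Area = |Σ|/2 = 164.
Hole:
Apply the shoelace formula: 2A = Σ (x_i·y_{i+1} − x_{i+1}·y_i), indices taken mod 3.
A→B: (-5)(-1) − (-1)(-1) = 4
B→C: (-1)(2) − (0)(-1) = -2
C→A: (0)(-1) − (-5)(2) = 10
Σ = 12
Area = |Σ|/2 = 6.
Net area = 164 − 6 = 158.

158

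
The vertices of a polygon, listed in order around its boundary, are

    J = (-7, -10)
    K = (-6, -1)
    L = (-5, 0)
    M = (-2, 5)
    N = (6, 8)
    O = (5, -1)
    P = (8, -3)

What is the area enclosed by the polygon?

141.5

Apply the shoelace formula: 2A = Σ (x_i·y_{i+1} − x_{i+1}·y_i), indices taken mod 7.
Σ = (-53) + (-5) + (-25) + (-46) + (-46) + (-7) + (-101) = -283
Area = |Σ|/2 = 141.5.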